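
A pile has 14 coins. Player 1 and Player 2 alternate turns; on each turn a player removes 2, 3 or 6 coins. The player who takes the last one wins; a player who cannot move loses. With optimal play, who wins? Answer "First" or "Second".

W/L table (W = player to move can force a win):
i:   0  1  2  3  4  5  6  7  8  9 10 11 12 13 14
     L  L  W  W  W  L  W  W  W  L  L  W  W  W  L
Position 14 is L, so the second player wins.

Second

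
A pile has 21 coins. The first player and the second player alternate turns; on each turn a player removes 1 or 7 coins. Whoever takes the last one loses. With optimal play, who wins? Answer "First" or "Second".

Positions where the player to move wins (W) vs loses (L):
i:   0  1  2  3  4  5  6  7  8  9 10 11 12 13 14 15 16 17 18 19 20 21
     W  L  W  L  W  L  W  L  W  L  W  L  W  L  W  L  W  L  W  L  W  L
Position 21 is L, so the second player wins.

Second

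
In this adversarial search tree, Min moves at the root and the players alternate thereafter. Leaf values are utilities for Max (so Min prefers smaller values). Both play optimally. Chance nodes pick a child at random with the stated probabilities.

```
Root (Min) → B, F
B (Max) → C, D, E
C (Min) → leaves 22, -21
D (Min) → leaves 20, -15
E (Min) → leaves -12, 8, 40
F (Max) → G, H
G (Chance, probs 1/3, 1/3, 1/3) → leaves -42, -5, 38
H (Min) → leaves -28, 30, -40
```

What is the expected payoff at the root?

-12

C (Min): min(22, -21) = -21
D (Min): min(20, -15) = -15
E (Min): min(-12, 8, 40) = -12
B (Max): max(-21, -15, -12) = -12
G (Chance): 1/3·-42 + 1/3·-5 + 1/3·38 = -3
H (Min): min(-28, 30, -40) = -40
F (Max): max(-3, -40) = -3
Root (Min): min(-12, -3) = -12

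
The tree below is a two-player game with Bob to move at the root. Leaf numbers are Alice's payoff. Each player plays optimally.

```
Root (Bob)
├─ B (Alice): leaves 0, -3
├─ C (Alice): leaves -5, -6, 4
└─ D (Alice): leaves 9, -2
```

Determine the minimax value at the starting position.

0

B (Alice): max(0, -3) = 0
C (Alice): max(-5, -6, 4) = 4
D (Alice): max(9, -2) = 9
Root (Bob): min(0, 4, 9) = 0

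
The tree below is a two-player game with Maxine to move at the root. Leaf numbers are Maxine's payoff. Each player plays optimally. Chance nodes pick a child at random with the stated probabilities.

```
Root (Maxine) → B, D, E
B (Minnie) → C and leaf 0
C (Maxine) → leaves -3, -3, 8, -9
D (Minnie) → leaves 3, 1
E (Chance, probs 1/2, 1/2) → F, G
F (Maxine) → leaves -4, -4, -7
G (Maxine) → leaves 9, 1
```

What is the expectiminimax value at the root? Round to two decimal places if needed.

C (Maxine): max(-3, -3, 8, -9) = 8
B (Minnie): min(8, 0) = 0
D (Minnie): min(3, 1) = 1
F (Maxine): max(-4, -4, -7) = -4
G (Maxine): max(9, 1) = 9
E (Chance): 1/2·-4 + 1/2·9 = 2.5
Root (Maxine): max(0, 1, 2.5) = 2.5

2.5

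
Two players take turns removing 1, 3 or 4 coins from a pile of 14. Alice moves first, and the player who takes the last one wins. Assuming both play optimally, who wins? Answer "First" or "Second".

i:   0  1  2  3  4  5  6  7  8  9 10 11 12 13 14
     L  W  L  W  W  W  W  L  W  L  W  W  W  W  L
Position 14 is L, so the second player wins.

Second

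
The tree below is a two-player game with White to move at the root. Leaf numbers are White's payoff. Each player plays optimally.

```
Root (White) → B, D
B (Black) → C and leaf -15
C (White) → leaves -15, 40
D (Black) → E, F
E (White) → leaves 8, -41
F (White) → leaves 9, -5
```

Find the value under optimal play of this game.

8

C (White): max(-15, 40) = 40
B (Black): min(40, -15) = -15
E (White): max(8, -41) = 8
F (White): max(9, -5) = 9
D (Black): min(8, 9) = 8
Root (White): max(-15, 8) = 8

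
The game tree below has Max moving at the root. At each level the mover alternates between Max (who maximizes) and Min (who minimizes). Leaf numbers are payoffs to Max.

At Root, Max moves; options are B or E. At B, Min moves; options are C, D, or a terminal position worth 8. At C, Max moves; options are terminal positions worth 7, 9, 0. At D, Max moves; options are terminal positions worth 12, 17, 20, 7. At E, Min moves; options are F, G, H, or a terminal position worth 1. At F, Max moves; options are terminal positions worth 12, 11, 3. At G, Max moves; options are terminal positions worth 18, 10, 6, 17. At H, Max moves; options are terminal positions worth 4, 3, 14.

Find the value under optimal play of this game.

8

C (Max): max(7, 9, 0) = 9
D (Max): max(12, 17, 20, 7) = 20
B (Min): min(9, 20, 8) = 8
F (Max): max(12, 11, 3) = 12
G (Max): max(18, 10, 6, 17) = 18
H (Max): max(4, 3, 14) = 14
E (Min): min(12, 18, 14, 1) = 1
Root (Max): max(8, 1) = 8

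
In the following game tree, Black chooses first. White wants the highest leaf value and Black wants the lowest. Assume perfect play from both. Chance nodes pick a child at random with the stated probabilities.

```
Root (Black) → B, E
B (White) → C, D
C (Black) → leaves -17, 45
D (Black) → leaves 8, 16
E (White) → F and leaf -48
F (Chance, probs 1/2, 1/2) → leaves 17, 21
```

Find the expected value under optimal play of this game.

C (Black): min(-17, 45) = -17
D (Black): min(8, 16) = 8
B (White): max(-17, 8) = 8
F (Chance): 1/2·17 + 1/2·21 = 19
E (White): max(19, -48) = 19
Root (Black): min(8, 19) = 8

8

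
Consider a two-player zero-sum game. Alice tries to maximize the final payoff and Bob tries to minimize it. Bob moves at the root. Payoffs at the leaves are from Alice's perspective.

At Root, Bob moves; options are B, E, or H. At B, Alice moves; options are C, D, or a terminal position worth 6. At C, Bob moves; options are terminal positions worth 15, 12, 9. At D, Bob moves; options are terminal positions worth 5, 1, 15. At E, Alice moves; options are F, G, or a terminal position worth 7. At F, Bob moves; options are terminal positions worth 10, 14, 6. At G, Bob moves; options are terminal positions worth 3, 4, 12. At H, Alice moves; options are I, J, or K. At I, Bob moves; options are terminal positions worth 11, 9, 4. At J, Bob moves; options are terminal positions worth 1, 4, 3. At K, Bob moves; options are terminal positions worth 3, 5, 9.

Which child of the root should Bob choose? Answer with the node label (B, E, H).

H

C (Bob): min(15, 12, 9) = 9
D (Bob): min(5, 1, 15) = 1
B (Alice): max(9, 1, 6) = 9
F (Bob): min(10, 14, 6) = 6
G (Bob): min(3, 4, 12) = 3
E (Alice): max(6, 3, 7) = 7
I (Bob): min(11, 9, 4) = 4
J (Bob): min(1, 4, 3) = 1
K (Bob): min(3, 5, 9) = 3
H (Alice): max(4, 1, 3) = 4
Root (Bob): min(9, 7, 4) = 4
Bob picks the child with the lowest value: H (value 4).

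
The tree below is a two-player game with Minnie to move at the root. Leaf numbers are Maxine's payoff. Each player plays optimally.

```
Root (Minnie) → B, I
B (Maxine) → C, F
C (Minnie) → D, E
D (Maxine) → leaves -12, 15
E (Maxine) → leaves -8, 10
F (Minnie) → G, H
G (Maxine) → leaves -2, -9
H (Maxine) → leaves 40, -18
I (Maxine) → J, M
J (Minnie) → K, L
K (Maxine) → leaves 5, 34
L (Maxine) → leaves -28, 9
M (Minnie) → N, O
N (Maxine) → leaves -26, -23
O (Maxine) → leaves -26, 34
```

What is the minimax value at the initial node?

D (Maxine): max(-12, 15) = 15
E (Maxine): max(-8, 10) = 10
C (Minnie): min(15, 10) = 10
G (Maxine): max(-2, -9) = -2
H (Maxine): max(40, -18) = 40
F (Minnie): min(-2, 40) = -2
B (Maxine): max(10, -2) = 10
K (Maxine): max(5, 34) = 34
L (Maxine): max(-28, 9) = 9
J (Minnie): min(34, 9) = 9
N (Maxine): max(-26, -23) = -23
O (Maxine): max(-26, 34) = 34
M (Minnie): min(-23, 34) = -23
I (Maxine): max(9, -23) = 9
Root (Minnie): min(10, 9) = 9

9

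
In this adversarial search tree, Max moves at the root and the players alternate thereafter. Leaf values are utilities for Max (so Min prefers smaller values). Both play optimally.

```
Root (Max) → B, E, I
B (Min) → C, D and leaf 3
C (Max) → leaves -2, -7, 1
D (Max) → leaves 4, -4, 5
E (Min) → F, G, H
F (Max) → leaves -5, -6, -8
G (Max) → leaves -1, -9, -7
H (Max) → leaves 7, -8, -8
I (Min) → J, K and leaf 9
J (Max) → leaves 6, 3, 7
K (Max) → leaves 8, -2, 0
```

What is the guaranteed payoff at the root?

7

C (Max): max(-2, -7, 1) = 1
D (Max): max(4, -4, 5) = 5
B (Min): min(1, 5, 3) = 1
F (Max): max(-5, -6, -8) = -5
G (Max): max(-1, -9, -7) = -1
H (Max): max(7, -8, -8) = 7
E (Min): min(-5, -1, 7) = -5
J (Max): max(6, 3, 7) = 7
K (Max): max(8, -2, 0) = 8
I (Min): min(7, 8, 9) = 7
Root (Max): max(1, -5, 7) = 7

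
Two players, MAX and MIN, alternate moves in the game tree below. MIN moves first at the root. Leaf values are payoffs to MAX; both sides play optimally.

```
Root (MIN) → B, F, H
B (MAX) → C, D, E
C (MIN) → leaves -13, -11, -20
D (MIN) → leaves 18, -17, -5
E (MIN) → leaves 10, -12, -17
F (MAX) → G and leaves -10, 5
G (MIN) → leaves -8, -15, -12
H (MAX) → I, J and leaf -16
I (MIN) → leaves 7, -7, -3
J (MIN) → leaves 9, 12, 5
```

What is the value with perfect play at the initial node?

-17

C (MIN): min(-13, -11, -20) = -20
D (MIN): min(18, -17, -5) = -17
E (MIN): min(10, -12, -17) = -17
B (MAX): max(-20, -17, -17) = -17
G (MIN): min(-8, -15, -12) = -15
F (MAX): max(-15, -10, 5) = 5
I (MIN): min(7, -7, -3) = -7
J (MIN): min(9, 12, 5) = 5
H (MAX): max(-7, 5, -16) = 5
Root (MIN): min(-17, 5, 5) = -17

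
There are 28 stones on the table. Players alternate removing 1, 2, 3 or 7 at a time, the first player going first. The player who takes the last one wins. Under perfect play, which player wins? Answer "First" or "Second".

Second

W/L table (W = player to move can force a win):
i:   0  1  2  3  4  5  6  7  8  9 10 11 12 13 14 15 16 17 18 19 20 21 22 23 24 25 26 27 28
     L  W  W  W  L  W  W  W  L  W  W  W  L  W  W  W  L  W  W  W  L  W  W  W  L  W  W  W  L
Position 28 is L, so the second player wins.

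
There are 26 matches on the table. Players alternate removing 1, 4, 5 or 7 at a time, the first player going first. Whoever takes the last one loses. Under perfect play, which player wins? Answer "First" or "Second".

First

Mark each pile size as W (mover wins) or L (mover loses):
i:   0  1  2  3  4  5  6  7  8  9 10 11 12 13 14 15 16 17 18 19 20 21 22 23 24 25 26
     W  L  W  L  W  W  W  W  W  L  W  L  W  W  W  W  W  L  W  L  W  W  W  W  W  L  W
Position 26 is W, so the first player wins.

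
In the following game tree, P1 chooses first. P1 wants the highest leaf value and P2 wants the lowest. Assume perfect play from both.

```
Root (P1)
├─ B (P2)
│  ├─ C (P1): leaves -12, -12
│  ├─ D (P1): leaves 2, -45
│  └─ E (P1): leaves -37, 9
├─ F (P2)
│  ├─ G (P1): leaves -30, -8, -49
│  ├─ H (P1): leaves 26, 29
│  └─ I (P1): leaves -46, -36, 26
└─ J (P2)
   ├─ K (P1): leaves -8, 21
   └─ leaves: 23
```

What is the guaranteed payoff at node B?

C: max(-12, -12) = -12
D: max(2, -45) = 2
E: max(-37, 9) = 9
B: min(-12, 2, 9) = -12

-12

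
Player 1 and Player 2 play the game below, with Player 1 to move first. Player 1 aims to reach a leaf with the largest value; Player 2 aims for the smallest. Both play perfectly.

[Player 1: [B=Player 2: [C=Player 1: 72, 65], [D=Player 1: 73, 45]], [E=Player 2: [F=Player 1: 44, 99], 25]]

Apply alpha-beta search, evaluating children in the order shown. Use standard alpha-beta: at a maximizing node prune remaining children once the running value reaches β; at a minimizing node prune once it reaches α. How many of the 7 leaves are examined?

6

C [α=-∞,β=+∞]: v=72
D [α=-∞,β=72]: v=73 after child 1 ≥ β → β-cutoff, skip 1
B [α=-∞,β=+∞]: v=72
F [α=72,β=+∞]: v=99
E [α=72,β=+∞]: v=25
Root [α=-∞,β=+∞]: v=72
Leaves evaluated: 6 of 7.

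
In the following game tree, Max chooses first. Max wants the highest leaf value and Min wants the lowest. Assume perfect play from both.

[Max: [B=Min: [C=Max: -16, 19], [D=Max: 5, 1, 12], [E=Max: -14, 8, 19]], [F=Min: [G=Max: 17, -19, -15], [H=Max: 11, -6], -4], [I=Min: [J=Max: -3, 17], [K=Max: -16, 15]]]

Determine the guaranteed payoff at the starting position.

15

C (Max): max(-16, 19) = 19
D (Max): max(5, 1, 12) = 12
E (Max): max(-14, 8, 19) = 19
B (Min): min(19, 12, 19) = 12
G (Max): max(17, -19, -15) = 17
H (Max): max(11, -6) = 11
F (Min): min(17, 11, -4) = -4
J (Max): max(-3, 17) = 17
K (Max): max(-16, 15) = 15
I (Min): min(17, 15) = 15
Root (Max): max(12, -4, 15) = 15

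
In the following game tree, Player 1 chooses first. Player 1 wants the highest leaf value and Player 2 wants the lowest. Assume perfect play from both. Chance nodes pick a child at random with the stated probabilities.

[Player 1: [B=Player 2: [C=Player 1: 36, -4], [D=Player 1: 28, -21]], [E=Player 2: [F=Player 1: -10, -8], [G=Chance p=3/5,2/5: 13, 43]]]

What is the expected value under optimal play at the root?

28

C (Player 1): max(36, -4) = 36
D (Player 1): max(28, -21) = 28
B (Player 2): min(36, 28) = 28
F (Player 1): max(-10, -8) = -8
G (Chance): 3/5·13 + 2/5·43 = 25
E (Player 2): min(-8, 25) = -8
Root (Player 1): max(28, -8) = 28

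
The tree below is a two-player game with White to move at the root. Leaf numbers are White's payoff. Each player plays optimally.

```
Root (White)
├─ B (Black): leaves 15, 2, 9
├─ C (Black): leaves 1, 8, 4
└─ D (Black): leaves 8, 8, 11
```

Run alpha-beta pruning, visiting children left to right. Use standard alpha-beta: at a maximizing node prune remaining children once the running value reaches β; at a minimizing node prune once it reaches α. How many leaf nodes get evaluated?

B [α=-∞,β=+∞]: v=2
C [α=2,β=+∞]: v=1 after child 1 ≤ α → α-cutoff, skip 2
D [α=2,β=+∞]: v=8
Root [α=-∞,β=+∞]: v=8
Leaves evaluated: 7 of 9.

7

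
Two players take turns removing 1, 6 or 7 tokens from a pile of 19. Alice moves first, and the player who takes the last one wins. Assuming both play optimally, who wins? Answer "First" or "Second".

Positions where the player to move wins (W) vs loses (L):
i:   0  1  2  3  4  5  6  7  8  9 10 11 12 13 14 15 16 17 18 19
     L  W  L  W  L  W  W  W  W  W  W  W  L  W  L  W  L  W  W  W
Position 19 is W, so the first player wins.

First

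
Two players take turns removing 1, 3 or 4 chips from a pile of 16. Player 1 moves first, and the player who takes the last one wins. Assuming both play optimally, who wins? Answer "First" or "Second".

Second

W/L table (W = player to move can force a win):
i:   0  1  2  3  4  5  6  7  8  9 10 11 12 13 14 15 16
     L  W  L  W  W  W  W  L  W  L  W  W  W  W  L  W  L
Position 16 is L, so the second player wins.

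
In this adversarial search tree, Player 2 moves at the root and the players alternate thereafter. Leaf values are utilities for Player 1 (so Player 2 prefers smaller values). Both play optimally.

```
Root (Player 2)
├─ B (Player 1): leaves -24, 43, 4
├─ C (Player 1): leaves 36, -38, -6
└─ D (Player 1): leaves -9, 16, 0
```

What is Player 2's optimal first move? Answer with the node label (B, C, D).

D

B (Player 1): max(-24, 43, 4) = 43
C (Player 1): max(36, -38, -6) = 36
D (Player 1): max(-9, 16, 0) = 16
Root (Player 2): min(43, 36, 16) = 16
Player 2 picks the child with the lowest value: D (value 16).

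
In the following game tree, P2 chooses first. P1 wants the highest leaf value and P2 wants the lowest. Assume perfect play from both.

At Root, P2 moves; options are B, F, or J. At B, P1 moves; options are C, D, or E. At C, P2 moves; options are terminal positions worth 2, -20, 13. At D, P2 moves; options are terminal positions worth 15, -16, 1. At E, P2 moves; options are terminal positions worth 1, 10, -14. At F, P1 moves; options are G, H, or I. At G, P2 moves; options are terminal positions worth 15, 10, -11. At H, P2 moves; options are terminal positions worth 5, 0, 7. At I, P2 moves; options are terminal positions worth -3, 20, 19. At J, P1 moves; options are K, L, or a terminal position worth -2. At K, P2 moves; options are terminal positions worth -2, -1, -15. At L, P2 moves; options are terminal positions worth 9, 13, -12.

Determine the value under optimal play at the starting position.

C (P2): min(2, -20, 13) = -20
D (P2): min(15, -16, 1) = -16
E (P2): min(1, 10, -14) = -14
B (P1): max(-20, -16, -14) = -14
G (P2): min(15, 10, -11) = -11
H (P2): min(5, 0, 7) = 0
I (P2): min(-3, 20, 19) = -3
F (P1): max(-11, 0, -3) = 0
K (P2): min(-2, -1, -15) = -15
L (P2): min(9, 13, -12) = -12
J (P1): max(-15, -12, -2) = -2
Root (P2): min(-14, 0, -2) = -14

-14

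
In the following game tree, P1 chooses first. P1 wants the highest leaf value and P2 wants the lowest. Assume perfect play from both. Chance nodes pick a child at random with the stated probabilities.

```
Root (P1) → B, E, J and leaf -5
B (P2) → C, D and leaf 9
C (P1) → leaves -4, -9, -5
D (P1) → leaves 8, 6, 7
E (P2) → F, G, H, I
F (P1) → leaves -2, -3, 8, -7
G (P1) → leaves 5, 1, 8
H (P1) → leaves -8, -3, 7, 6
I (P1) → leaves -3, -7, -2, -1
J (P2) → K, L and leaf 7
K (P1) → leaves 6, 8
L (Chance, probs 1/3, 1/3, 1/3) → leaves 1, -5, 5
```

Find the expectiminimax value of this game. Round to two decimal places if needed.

0.33

C (P1): max(-4, -9, -5) = -4
D (P1): max(8, 6, 7) = 8
B (P2): min(-4, 8, 9) = -4
F (P1): max(-2, -3, 8, -7) = 8
G (P1): max(5, 1, 8) = 8
H (P1): max(-8, -3, 7, 6) = 7
I (P1): max(-3, -7, -2, -1) = -1
E (P2): min(8, 8, 7, -1) = -1
K (P1): max(6, 8) = 8
L (Chance): 1/3·1 + 1/3·-5 + 1/3·5 = 0.33
J (P2): min(8, 0.33, 7) = 0.33
Root (P1): max(-4, -1, 0.33, -5) = 0.33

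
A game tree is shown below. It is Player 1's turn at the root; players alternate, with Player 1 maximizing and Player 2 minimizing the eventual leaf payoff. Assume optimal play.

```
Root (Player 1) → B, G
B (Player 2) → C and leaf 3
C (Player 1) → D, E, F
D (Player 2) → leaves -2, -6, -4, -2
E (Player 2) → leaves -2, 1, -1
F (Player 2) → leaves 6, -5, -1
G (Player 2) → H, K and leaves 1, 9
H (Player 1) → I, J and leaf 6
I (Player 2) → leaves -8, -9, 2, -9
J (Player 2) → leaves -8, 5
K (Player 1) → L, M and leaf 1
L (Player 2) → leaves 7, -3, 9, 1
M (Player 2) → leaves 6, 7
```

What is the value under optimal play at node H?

I: min(-8, -9, 2, -9) = -9
J: min(-8, 5) = -8
H: max(-9, -8, 6) = 6

6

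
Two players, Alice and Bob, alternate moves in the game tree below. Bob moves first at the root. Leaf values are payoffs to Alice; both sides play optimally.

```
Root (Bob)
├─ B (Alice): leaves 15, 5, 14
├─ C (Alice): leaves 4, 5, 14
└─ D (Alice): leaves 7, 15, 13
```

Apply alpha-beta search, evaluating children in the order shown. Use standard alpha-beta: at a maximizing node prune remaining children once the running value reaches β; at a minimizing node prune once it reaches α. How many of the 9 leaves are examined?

8

B [α=-∞,β=+∞]: v=15
C [α=-∞,β=15]: v=14
D [α=-∞,β=14]: v=15 after child 2 ≥ β → β-cutoff, skip 1
Root [α=-∞,β=+∞]: v=14
Leaves evaluated: 8 of 9.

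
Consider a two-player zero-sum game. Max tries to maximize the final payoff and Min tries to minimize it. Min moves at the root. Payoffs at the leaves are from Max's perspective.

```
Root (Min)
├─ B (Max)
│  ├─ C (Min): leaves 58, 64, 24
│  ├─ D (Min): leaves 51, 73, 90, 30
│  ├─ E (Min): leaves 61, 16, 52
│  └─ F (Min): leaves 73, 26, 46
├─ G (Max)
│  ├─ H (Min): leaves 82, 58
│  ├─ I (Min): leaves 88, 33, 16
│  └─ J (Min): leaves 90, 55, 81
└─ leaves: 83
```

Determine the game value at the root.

C (Min): min(58, 64, 24) = 24
D (Min): min(51, 73, 90, 30) = 30
E (Min): min(61, 16, 52) = 16
F (Min): min(73, 26, 46) = 26
B (Max): max(24, 30, 16, 26) = 30
H (Min): min(82, 58) = 58
I (Min): min(88, 33, 16) = 16
J (Min): min(90, 55, 81) = 55
G (Max): max(58, 16, 55) = 58
Root (Min): min(30, 58, 83) = 30

30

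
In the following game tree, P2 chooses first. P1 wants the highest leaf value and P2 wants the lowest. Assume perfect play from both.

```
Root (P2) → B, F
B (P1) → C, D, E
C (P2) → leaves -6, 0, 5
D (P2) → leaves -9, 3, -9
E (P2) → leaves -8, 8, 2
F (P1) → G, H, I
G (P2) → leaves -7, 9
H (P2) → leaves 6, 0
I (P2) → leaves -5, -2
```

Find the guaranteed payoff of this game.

C (P2): min(-6, 0, 5) = -6
D (P2): min(-9, 3, -9) = -9
E (P2): min(-8, 8, 2) = -8
B (P1): max(-6, -9, -8) = -6
G (P2): min(-7, 9) = -7
H (P2): min(6, 0) = 0
I (P2): min(-5, -2) = -5
F (P1): max(-7, 0, -5) = 0
Root (P2): min(-6, 0) = -6

-6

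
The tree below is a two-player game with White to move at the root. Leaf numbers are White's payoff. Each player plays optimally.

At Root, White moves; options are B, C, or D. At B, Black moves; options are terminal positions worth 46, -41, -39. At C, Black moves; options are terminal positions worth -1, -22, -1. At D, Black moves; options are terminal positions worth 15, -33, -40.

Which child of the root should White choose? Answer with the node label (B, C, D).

C

B (Black): min(46, -41, -39) = -41
C (Black): min(-1, -22, -1) = -22
D (Black): min(15, -33, -40) = -40
Root (White): max(-41, -22, -40) = -22
White picks the child with the highest value: C (value -22).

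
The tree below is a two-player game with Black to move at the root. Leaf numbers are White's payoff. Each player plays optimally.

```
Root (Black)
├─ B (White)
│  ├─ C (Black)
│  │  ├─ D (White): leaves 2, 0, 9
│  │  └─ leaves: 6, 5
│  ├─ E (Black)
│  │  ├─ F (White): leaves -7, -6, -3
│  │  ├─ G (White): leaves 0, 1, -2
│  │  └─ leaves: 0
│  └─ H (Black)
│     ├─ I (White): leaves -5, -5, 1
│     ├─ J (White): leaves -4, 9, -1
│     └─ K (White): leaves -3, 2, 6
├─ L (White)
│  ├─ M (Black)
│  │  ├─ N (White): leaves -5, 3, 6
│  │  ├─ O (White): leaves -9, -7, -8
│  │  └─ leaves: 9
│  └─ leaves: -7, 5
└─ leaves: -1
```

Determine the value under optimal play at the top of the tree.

D (White): max(2, 0, 9) = 9
C (Black): min(9, 6, 5) = 5
F (White): max(-7, -6, -3) = -3
G (White): max(0, 1, -2) = 1
E (Black): min(-3, 1, 0) = -3
I (White): max(-5, -5, 1) = 1
J (White): max(-4, 9, -1) = 9
K (White): max(-3, 2, 6) = 6
H (Black): min(1, 9, 6) = 1
B (White): max(5, -3, 1) = 5
N (White): max(-5, 3, 6) = 6
O (White): max(-9, -7, -8) = -7
M (Black): min(6, -7, 9) = -7
L (White): max(-7, -7, 5) = 5
Root (Black): min(5, 5, -1) = -1

-1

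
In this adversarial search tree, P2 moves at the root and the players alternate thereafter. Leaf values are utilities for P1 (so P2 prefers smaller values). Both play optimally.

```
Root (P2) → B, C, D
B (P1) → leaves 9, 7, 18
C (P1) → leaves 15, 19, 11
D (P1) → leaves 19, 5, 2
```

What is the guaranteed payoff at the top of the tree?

18

B (P1): max(9, 7, 18) = 18
C (P1): max(15, 19, 11) = 19
D (P1): max(19, 5, 2) = 19
Root (P2): min(18, 19, 19) = 18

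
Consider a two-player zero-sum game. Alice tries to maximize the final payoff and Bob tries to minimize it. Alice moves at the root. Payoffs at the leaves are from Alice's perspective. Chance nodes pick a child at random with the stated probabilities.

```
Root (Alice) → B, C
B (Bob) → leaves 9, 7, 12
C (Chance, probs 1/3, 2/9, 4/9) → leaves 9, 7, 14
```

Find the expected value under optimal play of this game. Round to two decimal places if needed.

B (Bob): min(9, 7, 12) = 7
C (Chance): 1/3·9 + 2/9·7 + 4/9·14 = 10.78
Root (Alice): max(7, 10.78) = 10.78

10.78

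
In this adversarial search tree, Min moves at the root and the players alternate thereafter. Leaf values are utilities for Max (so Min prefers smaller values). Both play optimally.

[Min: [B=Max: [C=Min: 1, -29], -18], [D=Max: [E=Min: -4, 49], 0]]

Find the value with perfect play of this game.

C (Min): min(1, -29) = -29
B (Max): max(-29, -18) = -18
E (Min): min(-4, 49) = -4
D (Max): max(-4, 0) = 0
Root (Min): min(-18, 0) = -18

-18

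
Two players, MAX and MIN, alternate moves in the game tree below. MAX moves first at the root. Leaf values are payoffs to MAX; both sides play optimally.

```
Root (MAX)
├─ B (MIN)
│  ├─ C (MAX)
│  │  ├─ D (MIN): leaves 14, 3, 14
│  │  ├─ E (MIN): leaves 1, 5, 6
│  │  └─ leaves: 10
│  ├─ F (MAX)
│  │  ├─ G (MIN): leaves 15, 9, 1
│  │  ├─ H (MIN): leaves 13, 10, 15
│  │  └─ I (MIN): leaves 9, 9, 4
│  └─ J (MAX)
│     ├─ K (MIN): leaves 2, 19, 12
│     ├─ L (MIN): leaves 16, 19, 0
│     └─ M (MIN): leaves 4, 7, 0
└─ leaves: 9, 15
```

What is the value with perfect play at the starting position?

D (MIN): min(14, 3, 14) = 3
E (MIN): min(1, 5, 6) = 1
C (MAX): max(3, 1, 10) = 10
G (MIN): min(15, 9, 1) = 1
H (MIN): min(13, 10, 15) = 10
I (MIN): min(9, 9, 4) = 4
F (MAX): max(1, 10, 4) = 10
K (MIN): min(2, 19, 12) = 2
L (MIN): min(16, 19, 0) = 0
M (MIN): min(4, 7, 0) = 0
J (MAX): max(2, 0, 0) = 2
B (MIN): min(10, 10, 2) = 2
Root (MAX): max(2, 9, 15) = 15

15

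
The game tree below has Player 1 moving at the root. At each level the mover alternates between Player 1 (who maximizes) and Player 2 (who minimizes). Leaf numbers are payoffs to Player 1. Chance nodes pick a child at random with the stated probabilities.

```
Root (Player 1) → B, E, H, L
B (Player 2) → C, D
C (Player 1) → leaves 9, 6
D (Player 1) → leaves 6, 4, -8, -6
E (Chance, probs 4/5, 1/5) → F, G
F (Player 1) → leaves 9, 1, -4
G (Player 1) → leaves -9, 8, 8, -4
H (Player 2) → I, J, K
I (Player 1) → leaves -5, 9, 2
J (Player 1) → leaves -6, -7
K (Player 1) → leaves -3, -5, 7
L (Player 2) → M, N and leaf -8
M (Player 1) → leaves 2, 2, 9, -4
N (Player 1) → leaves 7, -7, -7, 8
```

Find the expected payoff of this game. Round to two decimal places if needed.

C (Player 1): max(9, 6) = 9
D (Player 1): max(6, 4, -8, -6) = 6
B (Player 2): min(9, 6) = 6
F (Player 1): max(9, 1, -4) = 9
G (Player 1): max(-9, 8, 8, -4) = 8
E (Chance): 4/5·9 + 1/5·8 = 8.8
I (Player 1): max(-5, 9, 2) = 9
J (Player 1): max(-6, -7) = -6
K (Player 1): max(-3, -5, 7) = 7
H (Player 2): min(9, -6, 7) = -6
M (Player 1): max(2, 2, 9, -4) = 9
N (Player 1): max(7, -7, -7, 8) = 8
L (Player 2): min(9, 8, -8) = -8
Root (Player 1): max(6, 8.8, -6, -8) = 8.8

8.8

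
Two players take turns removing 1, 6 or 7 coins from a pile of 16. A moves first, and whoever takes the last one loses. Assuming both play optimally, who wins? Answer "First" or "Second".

Mark each pile size as W (mover wins) or L (mover loses):
i:   0  1  2  3  4  5  6  7  8  9 10 11 12 13 14 15 16
     W  L  W  L  W  L  W  W  W  W  W  W  W  L  W  L  W
Position 16 is W, so the first player wins.

First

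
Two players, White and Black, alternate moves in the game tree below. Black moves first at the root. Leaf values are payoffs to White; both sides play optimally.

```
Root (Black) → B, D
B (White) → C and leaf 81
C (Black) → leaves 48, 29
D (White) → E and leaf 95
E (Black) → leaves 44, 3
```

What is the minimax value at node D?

95

E: min(44, 3) = 3
D: max(3, 95) = 95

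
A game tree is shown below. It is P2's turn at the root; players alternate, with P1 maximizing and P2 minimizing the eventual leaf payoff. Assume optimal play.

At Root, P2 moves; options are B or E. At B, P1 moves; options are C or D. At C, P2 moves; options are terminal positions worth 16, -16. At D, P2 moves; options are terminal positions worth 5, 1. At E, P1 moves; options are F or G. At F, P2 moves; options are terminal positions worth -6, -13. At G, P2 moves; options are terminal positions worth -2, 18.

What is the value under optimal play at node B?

C: min(16, -16) = -16
D: min(5, 1) = 1
B: max(-16, 1) = 1

1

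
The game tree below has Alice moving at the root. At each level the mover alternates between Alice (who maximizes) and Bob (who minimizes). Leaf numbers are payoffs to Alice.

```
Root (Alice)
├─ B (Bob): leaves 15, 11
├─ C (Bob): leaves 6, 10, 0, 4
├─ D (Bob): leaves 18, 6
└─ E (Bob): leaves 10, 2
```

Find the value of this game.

11

B (Bob): min(15, 11) = 11
C (Bob): min(6, 10, 0, 4) = 0
D (Bob): min(18, 6) = 6
E (Bob): min(10, 2) = 2
Root (Alice): max(11, 0, 6, 2) = 11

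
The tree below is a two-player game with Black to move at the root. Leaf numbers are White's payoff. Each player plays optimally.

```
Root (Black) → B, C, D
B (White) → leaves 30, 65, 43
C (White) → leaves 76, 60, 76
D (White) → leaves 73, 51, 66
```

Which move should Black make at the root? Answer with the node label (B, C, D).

B

B (White): max(30, 65, 43) = 65
C (White): max(76, 60, 76) = 76
D (White): max(73, 51, 66) = 73
Root (Black): min(65, 76, 73) = 65
Black picks the child with the lowest value: B (value 65).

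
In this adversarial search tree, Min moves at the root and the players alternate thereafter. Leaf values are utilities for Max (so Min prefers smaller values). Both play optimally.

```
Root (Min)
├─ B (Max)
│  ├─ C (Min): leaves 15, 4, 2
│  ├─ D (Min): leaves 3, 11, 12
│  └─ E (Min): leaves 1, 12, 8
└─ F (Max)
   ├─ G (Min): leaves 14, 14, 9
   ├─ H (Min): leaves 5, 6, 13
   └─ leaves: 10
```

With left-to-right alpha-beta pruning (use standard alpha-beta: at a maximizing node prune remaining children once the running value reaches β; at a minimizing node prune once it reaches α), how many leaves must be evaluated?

10

C [α=-∞,β=+∞]: v=2
D [α=2,β=+∞]: v=3
E [α=3,β=+∞]: v=1 after child 1 ≤ α → α-cutoff, skip 2
B [α=-∞,β=+∞]: v=3
G [α=-∞,β=3]: v=9
F [α=-∞,β=3]: v=9 after child 1 ≥ β → β-cutoff, skip 2
Root [α=-∞,β=+∞]: v=3
Leaves evaluated: 10 of 16.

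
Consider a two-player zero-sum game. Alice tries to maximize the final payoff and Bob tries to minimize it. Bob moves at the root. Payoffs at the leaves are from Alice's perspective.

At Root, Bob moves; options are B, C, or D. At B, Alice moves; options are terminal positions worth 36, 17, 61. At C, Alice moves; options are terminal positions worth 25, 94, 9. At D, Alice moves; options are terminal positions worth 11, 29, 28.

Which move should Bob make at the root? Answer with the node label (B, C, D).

B (Alice): max(36, 17, 61) = 61
C (Alice): max(25, 94, 9) = 94
D (Alice): max(11, 29, 28) = 29
Root (Bob): min(61, 94, 29) = 29
Bob picks the child with the lowest value: D (value 29).

D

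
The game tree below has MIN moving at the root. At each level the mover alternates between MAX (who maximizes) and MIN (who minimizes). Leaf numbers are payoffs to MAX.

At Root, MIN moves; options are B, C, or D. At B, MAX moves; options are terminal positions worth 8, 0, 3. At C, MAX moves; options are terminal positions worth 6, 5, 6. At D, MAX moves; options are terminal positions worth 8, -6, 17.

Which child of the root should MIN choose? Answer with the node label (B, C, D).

C

B (MAX): max(8, 0, 3) = 8
C (MAX): max(6, 5, 6) = 6
D (MAX): max(8, -6, 17) = 17
Root (MIN): min(8, 6, 17) = 6
MIN picks the child with the lowest value: C (value 6).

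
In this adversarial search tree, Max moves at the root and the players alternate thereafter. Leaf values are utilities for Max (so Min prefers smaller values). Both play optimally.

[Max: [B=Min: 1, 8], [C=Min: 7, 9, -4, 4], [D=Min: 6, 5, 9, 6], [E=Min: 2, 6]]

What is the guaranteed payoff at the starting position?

5

B (Min): min(1, 8) = 1
C (Min): min(7, 9, -4, 4) = -4
D (Min): min(6, 5, 9, 6) = 5
E (Min): min(2, 6) = 2
Root (Max): max(1, -4, 5, 2) = 5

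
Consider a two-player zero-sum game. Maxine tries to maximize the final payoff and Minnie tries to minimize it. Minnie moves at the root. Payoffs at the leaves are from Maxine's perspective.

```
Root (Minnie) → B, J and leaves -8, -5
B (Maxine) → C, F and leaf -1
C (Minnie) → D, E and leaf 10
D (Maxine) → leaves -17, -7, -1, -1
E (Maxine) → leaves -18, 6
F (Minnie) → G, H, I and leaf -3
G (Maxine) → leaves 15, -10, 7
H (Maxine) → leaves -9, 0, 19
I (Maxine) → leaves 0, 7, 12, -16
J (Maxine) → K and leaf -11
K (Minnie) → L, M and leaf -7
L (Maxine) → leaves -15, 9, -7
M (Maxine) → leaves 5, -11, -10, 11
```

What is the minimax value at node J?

L: max(-15, 9, -7) = 9
M: max(5, -11, -10, 11) = 11
K: min(9, 11, -7) = -7
J: max(-7, -11) = -7

-7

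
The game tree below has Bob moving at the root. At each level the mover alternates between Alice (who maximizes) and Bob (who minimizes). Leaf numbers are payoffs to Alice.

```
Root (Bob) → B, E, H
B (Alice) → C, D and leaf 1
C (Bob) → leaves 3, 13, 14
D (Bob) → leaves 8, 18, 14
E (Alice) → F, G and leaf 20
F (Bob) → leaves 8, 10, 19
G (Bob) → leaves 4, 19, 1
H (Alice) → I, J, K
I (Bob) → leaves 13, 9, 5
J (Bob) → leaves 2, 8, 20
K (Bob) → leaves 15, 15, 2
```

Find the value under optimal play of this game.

C (Bob): min(3, 13, 14) = 3
D (Bob): min(8, 18, 14) = 8
B (Alice): max(3, 8, 1) = 8
F (Bob): min(8, 10, 19) = 8
G (Bob): min(4, 19, 1) = 1
E (Alice): max(8, 1, 20) = 20
I (Bob): min(13, 9, 5) = 5
J (Bob): min(2, 8, 20) = 2
K (Bob): min(15, 15, 2) = 2
H (Alice): max(5, 2, 2) = 5
Root (Bob): min(8, 20, 5) = 5

5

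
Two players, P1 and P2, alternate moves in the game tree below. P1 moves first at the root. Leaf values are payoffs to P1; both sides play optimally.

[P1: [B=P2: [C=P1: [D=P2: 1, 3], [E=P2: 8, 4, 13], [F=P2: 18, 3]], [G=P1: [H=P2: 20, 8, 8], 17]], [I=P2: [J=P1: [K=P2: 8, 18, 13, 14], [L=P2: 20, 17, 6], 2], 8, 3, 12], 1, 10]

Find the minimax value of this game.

D (P2): min(1, 3) = 1
E (P2): min(8, 4, 13) = 4
F (P2): min(18, 3) = 3
C (P1): max(1, 4, 3) = 4
H (P2): min(20, 8, 8) = 8
G (P1): max(8, 17) = 17
B (P2): min(4, 17) = 4
K (P2): min(8, 18, 13, 14) = 8
L (P2): min(20, 17, 6) = 6
J (P1): max(8, 6, 2) = 8
I (P2): min(8, 8, 3, 12) = 3
Root (P1): max(4, 3, 1, 10) = 10

10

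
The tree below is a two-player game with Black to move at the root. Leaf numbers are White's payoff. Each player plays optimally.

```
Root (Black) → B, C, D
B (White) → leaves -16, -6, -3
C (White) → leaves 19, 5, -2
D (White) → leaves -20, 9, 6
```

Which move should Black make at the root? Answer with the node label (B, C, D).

B (White): max(-16, -6, -3) = -3
C (White): max(19, 5, -2) = 19
D (White): max(-20, 9, 6) = 9
Root (Black): min(-3, 19, 9) = -3
Black picks the child with the lowest value: B (value -3).

B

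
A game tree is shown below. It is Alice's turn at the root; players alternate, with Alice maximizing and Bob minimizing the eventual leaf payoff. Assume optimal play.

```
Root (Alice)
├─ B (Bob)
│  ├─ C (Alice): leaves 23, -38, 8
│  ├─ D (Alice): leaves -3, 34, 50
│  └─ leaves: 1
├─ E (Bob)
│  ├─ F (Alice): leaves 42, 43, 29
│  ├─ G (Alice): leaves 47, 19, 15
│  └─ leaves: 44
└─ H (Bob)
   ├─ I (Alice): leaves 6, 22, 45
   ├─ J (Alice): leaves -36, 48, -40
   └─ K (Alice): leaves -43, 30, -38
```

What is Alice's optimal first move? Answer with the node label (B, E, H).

C (Alice): max(23, -38, 8) = 23
D (Alice): max(-3, 34, 50) = 50
B (Bob): min(23, 50, 1) = 1
F (Alice): max(42, 43, 29) = 43
G (Alice): max(47, 19, 15) = 47
E (Bob): min(43, 47, 44) = 43
I (Alice): max(6, 22, 45) = 45
J (Alice): max(-36, 48, -40) = 48
K (Alice): max(-43, 30, -38) = 30
H (Bob): min(45, 48, 30) = 30
Root (Alice): max(1, 43, 30) = 43
Alice picks the child with the highest value: E (value 43).

E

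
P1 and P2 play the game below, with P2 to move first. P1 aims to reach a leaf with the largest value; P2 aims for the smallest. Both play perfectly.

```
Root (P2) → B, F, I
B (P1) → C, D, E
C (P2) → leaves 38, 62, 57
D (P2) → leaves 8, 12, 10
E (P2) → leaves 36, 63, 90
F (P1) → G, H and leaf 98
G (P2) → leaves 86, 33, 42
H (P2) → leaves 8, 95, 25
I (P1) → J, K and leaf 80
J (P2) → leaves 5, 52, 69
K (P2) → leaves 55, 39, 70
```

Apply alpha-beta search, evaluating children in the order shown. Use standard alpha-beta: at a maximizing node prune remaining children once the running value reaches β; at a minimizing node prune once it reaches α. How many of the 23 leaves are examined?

C [α=-∞,β=+∞]: v=38
D [α=38,β=+∞]: v=8 after child 1 ≤ α → α-cutoff, skip 2
E [α=38,β=+∞]: v=36 after child 1 ≤ α → α-cutoff, skip 2
B [α=-∞,β=+∞]: v=38
G [α=-∞,β=38]: v=33
H [α=33,β=38]: v=8 after child 1 ≤ α → α-cutoff, skip 2
F [α=-∞,β=38]: v=98
J [α=-∞,β=38]: v=5
K [α=5,β=38]: v=39
I [α=-∞,β=38]: v=39 after child 2 ≥ β → β-cutoff, skip 1
Root [α=-∞,β=+∞]: v=38
Leaves evaluated: 16 of 23.

16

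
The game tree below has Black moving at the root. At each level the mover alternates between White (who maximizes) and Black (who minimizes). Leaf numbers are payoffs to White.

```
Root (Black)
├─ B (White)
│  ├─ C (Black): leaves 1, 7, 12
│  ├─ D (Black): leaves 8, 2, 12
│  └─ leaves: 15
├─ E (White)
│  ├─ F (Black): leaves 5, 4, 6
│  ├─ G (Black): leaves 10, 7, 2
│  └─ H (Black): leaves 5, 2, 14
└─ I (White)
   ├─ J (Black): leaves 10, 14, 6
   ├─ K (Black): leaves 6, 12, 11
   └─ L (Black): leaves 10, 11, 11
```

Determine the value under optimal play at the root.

4

C (Black): min(1, 7, 12) = 1
D (Black): min(8, 2, 12) = 2
B (White): max(1, 2, 15) = 15
F (Black): min(5, 4, 6) = 4
G (Black): min(10, 7, 2) = 2
H (Black): min(5, 2, 14) = 2
E (White): max(4, 2, 2) = 4
J (Black): min(10, 14, 6) = 6
K (Black): min(6, 12, 11) = 6
L (Black): min(10, 11, 11) = 10
I (White): max(6, 6, 10) = 10
Root (Black): min(15, 4, 10) = 4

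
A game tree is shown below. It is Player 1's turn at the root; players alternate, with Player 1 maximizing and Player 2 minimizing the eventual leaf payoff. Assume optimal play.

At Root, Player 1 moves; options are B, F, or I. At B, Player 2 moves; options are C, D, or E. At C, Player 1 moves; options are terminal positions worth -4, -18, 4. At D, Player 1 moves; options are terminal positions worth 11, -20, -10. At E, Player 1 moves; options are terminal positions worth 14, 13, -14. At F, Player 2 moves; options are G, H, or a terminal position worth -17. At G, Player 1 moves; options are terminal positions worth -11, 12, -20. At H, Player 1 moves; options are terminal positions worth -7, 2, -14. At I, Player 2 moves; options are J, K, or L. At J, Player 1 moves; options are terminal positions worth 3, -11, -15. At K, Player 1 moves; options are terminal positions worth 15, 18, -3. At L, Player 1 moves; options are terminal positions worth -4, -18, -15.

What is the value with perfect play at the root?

C (Player 1): max(-4, -18, 4) = 4
D (Player 1): max(11, -20, -10) = 11
E (Player 1): max(14, 13, -14) = 14
B (Player 2): min(4, 11, 14) = 4
G (Player 1): max(-11, 12, -20) = 12
H (Player 1): max(-7, 2, -14) = 2
F (Player 2): min(12, 2, -17) = -17
J (Player 1): max(3, -11, -15) = 3
K (Player 1): max(15, 18, -3) = 18
L (Player 1): max(-4, -18, -15) = -4
I (Player 2): min(3, 18, -4) = -4
Root (Player 1): max(4, -17, -4) = 4

4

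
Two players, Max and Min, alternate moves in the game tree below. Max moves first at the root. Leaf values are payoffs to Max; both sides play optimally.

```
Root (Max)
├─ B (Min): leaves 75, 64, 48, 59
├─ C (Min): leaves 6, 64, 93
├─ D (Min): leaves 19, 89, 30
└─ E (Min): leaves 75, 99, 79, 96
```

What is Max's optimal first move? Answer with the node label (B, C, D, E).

B (Min): min(75, 64, 48, 59) = 48
C (Min): min(6, 64, 93) = 6
D (Min): min(19, 89, 30) = 19
E (Min): min(75, 99, 79, 96) = 75
Root (Max): max(48, 6, 19, 75) = 75
Max picks the child with the highest value: E (value 75).

E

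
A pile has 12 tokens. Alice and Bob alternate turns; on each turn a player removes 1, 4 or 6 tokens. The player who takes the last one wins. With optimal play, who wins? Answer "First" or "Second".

Second

Compute winning (W) and losing (L) positions by backward induction:
i:   0  1  2  3  4  5  6  7  8  9 10 11 12
     L  W  L  W  W  L  W  L  W  W  L  W  L
Position 12 is L, so the second player wins.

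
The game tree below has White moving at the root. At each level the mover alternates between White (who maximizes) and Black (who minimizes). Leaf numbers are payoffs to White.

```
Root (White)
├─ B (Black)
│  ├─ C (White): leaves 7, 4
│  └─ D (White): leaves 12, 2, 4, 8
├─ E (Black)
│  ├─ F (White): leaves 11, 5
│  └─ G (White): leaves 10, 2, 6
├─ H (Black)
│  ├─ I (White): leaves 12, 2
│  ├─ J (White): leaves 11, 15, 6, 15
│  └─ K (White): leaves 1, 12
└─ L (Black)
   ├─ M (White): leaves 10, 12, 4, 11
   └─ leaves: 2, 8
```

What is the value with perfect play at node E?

F: max(11, 5) = 11
G: max(10, 2, 6) = 10
E: min(11, 10) = 10

10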